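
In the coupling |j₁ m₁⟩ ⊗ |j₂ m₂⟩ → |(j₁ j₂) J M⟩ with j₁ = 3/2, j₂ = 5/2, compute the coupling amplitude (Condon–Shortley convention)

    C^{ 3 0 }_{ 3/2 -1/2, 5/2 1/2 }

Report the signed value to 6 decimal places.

−√(1/5) ≈ -0.447214

triangle: 1!·2!·4!/8! = 48/40320
(j±m)!: 1!·2!·3!·2!·3!·3! = 864
prefactor² = (2J+1)·Δ·N² = 36/5
  k=0: +1/(0!·1!·2!·3!·0!·1!) = 1/12
  k=1: −1/(1!·0!·1!·2!·1!·2!) = -1/4
Σ = -1/6  ⇒  CG² = 36/5·(-1/6)² = 1/5
CG = −√(1/5) = -0.447214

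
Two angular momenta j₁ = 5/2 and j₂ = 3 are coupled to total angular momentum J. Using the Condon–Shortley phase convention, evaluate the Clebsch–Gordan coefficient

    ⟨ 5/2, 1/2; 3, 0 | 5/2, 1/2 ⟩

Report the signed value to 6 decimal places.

triangle: 3!*2!*3!/9! = 72/362880
(j±m)!: 3!*2!*3!*3!*3!*2! = 5184
prefactor² = (2J+1)*Δ*N² = 216/35
  k=0: +1/(0!*3!*2!*3!*0!*0!) = 1/72
  k=1: −1/(1!*2!*1!*2!*1!*1!) = -1/4
  k=2: +1/(2!*1!*0!*1!*2!*2!) = 1/8
Σ = -1/9  ⇒  CG² = 216/35*(-1/9)² = 8/105
CG = −√(8/105) = -0.276026

-0.276026  (= −√(8/105))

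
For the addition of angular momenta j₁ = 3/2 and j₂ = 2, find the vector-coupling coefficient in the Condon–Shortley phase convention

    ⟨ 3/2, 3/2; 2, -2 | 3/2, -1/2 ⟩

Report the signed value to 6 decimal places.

j₁+j₂−J=2  J+j₁−j₂=1  J−j₁+j₂=2  j₁+j₂+J+1=6
(j₁±m₁, j₂±m₂, J±M) = (3,0,0,4,1,2)
P² = 32/5
sum k=0..0:
  [0] +1/4 = 1/4
S = 1/4
C² = P²·S² = 2/5 ; C = +0.632456

+0.632456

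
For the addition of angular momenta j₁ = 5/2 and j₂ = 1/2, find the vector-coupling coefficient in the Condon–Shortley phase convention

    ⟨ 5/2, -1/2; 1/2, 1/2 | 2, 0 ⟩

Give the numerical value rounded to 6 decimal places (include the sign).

j₁+j₂−J=1  J+j₁−j₂=4  J−j₁+j₂=0  j₁+j₂+J+1=6
(j₁±m₁, j₂±m₂, J±M) = (2,3,1,0,2,2)
P² = 8
sum k=1..1:
  [1] −1/4 = -1/4
S = -1/4
C² = P²·S² = 1/2 ; C = -0.707107

-0.707107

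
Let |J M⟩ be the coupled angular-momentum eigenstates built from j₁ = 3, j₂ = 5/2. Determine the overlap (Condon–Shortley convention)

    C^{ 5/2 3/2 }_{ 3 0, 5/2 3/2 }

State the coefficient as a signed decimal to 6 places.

+√(7/30) ≈ +0.483046

√[6·3!3!2!/9! · 3!3!4!1!4!1!] = √(864/35)
  +(−1)^2/∏(2,1,1,2,2,0)! = 1/8  (running 1/8)
  +(−1)^3/∏(3,0,0,1,3,1)! = -1/36  (running 7/72)
⟨..|..⟩ = √(864/35)·(7/72) = +0.483046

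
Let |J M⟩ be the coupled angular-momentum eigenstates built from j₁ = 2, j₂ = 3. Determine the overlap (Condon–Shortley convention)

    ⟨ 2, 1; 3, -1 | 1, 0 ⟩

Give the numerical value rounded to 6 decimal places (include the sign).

−√(8/35) = -0.478091

triangle: 4!*0!*2!/7! = 48/5040
(j±m)!: 3!*1!*2!*4!*1!*1! = 288
prefactor² = (2J+1)*Δ*N² = 288/35
  k=1: −1/(1!*3!*0!*1!*0!*1!) = -1/6
Σ = -1/6  ⇒  CG² = 288/35*(-1/6)² = 8/35
CG = −√(8/35) = -0.478091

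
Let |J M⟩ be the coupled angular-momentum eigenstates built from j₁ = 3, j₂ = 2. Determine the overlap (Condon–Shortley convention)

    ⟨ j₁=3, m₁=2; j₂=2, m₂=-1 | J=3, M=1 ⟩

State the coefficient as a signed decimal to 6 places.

j₁+j₂−J=2  J+j₁−j₂=4  J−j₁+j₂=2  j₁+j₂+J+1=9
(j₁±m₁, j₂±m₂, J±M) = (5,1,1,3,4,2)
P² = 64
sum k=0..1:
  [0] +1/12 = 1/12
  [1] −1/48 = -1/48
S = 1/16
C² = P²·S² = 1/4 ; C = +0.500000

+0.500000  (= +√(1/4))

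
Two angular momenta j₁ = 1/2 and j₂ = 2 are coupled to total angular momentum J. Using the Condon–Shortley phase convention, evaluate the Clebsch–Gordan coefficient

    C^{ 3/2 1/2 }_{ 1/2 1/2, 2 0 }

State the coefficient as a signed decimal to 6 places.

+0.632456

√[4·1!0!3!/5! · 1!0!2!2!2!1!] = √(8/5)
  +(−1)^0/∏(0,1,0,2,0,1)! = 1/2  (running 1/2)
⟨..|..⟩ = √(8/5)·(1/2) = +0.632456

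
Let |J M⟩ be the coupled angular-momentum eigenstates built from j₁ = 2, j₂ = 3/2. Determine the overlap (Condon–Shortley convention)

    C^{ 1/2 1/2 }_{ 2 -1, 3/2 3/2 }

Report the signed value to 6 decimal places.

√[2·3!1!0!/5! · 1!3!3!0!1!0!] = √(18/5)
  +(−1)^3/∏(3,0,0,0,1,0)! = -1/6  (running -1/6)
⟨..|..⟩ = √(18/5)·(-1/6) = -0.316228

-0.316228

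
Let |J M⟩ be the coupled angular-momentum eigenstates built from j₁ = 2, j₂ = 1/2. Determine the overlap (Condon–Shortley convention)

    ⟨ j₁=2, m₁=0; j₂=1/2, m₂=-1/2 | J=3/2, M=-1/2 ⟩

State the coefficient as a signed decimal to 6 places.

j₁+j₂−J=1  J+j₁−j₂=3  J−j₁+j₂=0  j₁+j₂+J+1=5
(j₁±m₁, j₂±m₂, J±M) = (2,2,0,1,1,2)
P² = 8/5
sum k=0..0:
  [0] +1/2 = 1/2
S = 1/2
C² = P²·S² = 2/5 ; C = +0.632456

+0.632456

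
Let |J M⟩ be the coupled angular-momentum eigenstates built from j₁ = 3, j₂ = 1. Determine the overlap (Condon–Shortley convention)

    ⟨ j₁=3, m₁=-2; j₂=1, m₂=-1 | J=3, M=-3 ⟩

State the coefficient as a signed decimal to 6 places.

j₁+j₂−J=1  J+j₁−j₂=5  J−j₁+j₂=1  j₁+j₂+J+1=8
(j₁±m₁, j₂±m₂, J±M) = (1,5,0,2,0,6)
P² = 3600
sum k=0..0:
  [0] +1/120 = 1/120
S = 1/120
C² = P²·S² = 1/4 ; C = +0.500000

+√(1/4) ≈ +0.500000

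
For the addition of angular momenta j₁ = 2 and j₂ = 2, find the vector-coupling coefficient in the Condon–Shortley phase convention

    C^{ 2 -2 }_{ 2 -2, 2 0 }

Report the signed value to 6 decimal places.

√[5·2!2!2!/7! · 0!4!2!2!0!4!] = √(128/7)
  +(−1)^2/∏(2,0,2,0,0,2)! = 1/8  (running 1/8)
⟨..|..⟩ = √(128/7)·(1/8) = +0.534522

+0.534522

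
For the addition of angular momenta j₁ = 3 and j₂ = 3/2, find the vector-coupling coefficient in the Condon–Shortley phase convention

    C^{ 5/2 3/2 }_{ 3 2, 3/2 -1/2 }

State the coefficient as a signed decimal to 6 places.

j₁+j₂−J=2  J+j₁−j₂=4  J−j₁+j₂=1  j₁+j₂+J+1=8
(j₁±m₁, j₂±m₂, J±M) = (5,1,1,2,4,1)
P² = 288/7
sum k=0..1:
  [0] +1/12 = 1/12
  [1] −1/24 = -1/24
S = 1/24
C² = P²·S² = 1/14 ; C = +0.267261

+0.267261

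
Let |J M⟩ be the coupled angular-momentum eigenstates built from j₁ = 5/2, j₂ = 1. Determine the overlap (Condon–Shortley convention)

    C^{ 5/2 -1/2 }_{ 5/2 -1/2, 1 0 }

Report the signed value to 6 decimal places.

−√(1/35) = -0.169031

j₁+j₂−J=1  J+j₁−j₂=4  J−j₁+j₂=1  j₁+j₂+J+1=7
(j₁±m₁, j₂±m₂, J±M) = (2,3,1,1,2,3)
P² = 144/35
sum k=0..1:
  [0] +1/6 = 1/6
  [1] −1/4 = -1/4
S = -1/12
C² = P²·S² = 1/35 ; C = -0.169031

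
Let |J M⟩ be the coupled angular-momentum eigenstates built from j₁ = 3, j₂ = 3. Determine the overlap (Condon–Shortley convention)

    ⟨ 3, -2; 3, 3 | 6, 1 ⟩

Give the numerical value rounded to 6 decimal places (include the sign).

j₁+j₂−J=0  J+j₁−j₂=6  J−j₁+j₂=6  j₁+j₂+J+1=13
(j₁±m₁, j₂±m₂, J±M) = (1,5,6,0,7,5)
P² = 622080000/11
sum k=0..0:
  [0] +1/86400 = 1/86400
S = 1/86400
C² = P²·S² = 1/132 ; C = +0.087039

+0.087039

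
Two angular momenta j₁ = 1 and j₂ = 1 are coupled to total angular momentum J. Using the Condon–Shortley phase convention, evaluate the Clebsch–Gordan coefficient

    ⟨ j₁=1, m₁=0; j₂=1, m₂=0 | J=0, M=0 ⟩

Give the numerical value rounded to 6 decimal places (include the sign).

−√(1/3) = -0.577350

j₁+j₂−J=2  J+j₁−j₂=0  J−j₁+j₂=0  j₁+j₂+J+1=3
(j₁±m₁, j₂±m₂, J±M) = (1,1,1,1,0,0)
P² = 1/3
sum k=1..1:
  [1] −1/1 = -1
S = -1
C² = P²·S² = 1/3 ; C = -0.577350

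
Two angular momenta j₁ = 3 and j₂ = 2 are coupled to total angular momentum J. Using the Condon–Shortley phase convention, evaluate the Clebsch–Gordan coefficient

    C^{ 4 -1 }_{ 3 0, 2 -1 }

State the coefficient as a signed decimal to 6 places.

√[9·1!5!3!/10! · 3!3!1!3!3!5!] = √(1944/7)
  +(−1)^0/∏(0,1,3,1,2,2)! = 1/24  (running 1/24)
  +(−1)^1/∏(1,0,2,0,3,3)! = -1/72  (running 1/36)
⟨..|..⟩ = √(1944/7)·(1/36) = +0.462910

+√(3/14) ≈ +0.462910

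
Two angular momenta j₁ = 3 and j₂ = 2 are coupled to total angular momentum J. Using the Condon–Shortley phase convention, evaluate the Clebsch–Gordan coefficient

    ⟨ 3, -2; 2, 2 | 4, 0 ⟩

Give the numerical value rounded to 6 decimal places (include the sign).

-0.377964  (= −√(1/7))

j₁+j₂−J=1  J+j₁−j₂=5  J−j₁+j₂=3  j₁+j₂+J+1=10
(j₁±m₁, j₂±m₂, J±M) = (1,5,4,0,4,4)
P² = 20736/7
sum k=1..1:
  [1] −1/144 = -1/144
S = -1/144
C² = P²·S² = 1/7 ; C = -0.377964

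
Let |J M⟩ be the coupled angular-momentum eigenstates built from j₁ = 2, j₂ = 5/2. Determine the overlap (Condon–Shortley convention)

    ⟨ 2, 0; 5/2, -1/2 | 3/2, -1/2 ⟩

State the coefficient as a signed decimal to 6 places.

j₁+j₂−J=3  J+j₁−j₂=1  J−j₁+j₂=2  j₁+j₂+J+1=7
(j₁±m₁, j₂±m₂, J±M) = (2,2,2,3,1,2)
P² = 32/35
sum k=1..2:
  [1] −1/2 = -1/2
  [2] +1/4 = 1/4
S = -1/4
C² = P²·S² = 2/35 ; C = -0.239046

−√(2/35) ≈ -0.239046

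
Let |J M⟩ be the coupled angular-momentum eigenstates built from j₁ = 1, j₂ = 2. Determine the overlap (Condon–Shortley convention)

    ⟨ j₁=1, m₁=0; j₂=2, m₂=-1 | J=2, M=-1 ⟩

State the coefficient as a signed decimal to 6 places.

+0.408248  (= +√(1/6))

j₁+j₂−J=1  J+j₁−j₂=1  J−j₁+j₂=3  j₁+j₂+J+1=6
(j₁±m₁, j₂±m₂, J±M) = (1,1,1,3,1,3)
P² = 3/2
sum k=0..1:
  [0] +1/2 = 1/2
  [1] −1/6 = -1/6
S = 1/3
C² = P²·S² = 1/6 ; C = +0.408248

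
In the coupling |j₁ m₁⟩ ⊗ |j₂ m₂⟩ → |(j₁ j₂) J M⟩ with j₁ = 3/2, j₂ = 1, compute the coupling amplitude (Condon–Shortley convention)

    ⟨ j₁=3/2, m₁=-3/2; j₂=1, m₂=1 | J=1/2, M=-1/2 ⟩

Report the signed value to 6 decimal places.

j₁+j₂−J=2  J+j₁−j₂=1  J−j₁+j₂=0  j₁+j₂+J+1=4
(j₁±m₁, j₂±m₂, J±M) = (0,3,2,0,0,1)
P² = 2
sum k=2..2:
  [2] +1/2 = 1/2
S = 1/2
C² = P²·S² = 1/2 ; C = +0.707107

+√(1/2) ≈ +0.707107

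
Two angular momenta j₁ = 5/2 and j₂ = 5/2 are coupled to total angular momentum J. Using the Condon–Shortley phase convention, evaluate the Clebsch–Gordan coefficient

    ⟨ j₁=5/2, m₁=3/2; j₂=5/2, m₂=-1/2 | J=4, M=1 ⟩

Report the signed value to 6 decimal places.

+√(5/14) ≈ +0.597614

√[9·1!4!4!/10! · 4!1!2!3!5!3!] = √(10368/35)
  +(−1)^0/∏(0,1,1,2,3,2)! = 1/24  (running 1/24)
  +(−1)^1/∏(1,0,0,1,4,3)! = -1/144  (running 5/144)
⟨..|..⟩ = √(10368/35)·(5/144) = +0.597614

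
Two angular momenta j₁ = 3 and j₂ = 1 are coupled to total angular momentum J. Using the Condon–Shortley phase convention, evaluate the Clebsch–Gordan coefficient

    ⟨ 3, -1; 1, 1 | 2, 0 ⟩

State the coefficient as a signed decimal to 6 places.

√[5·2!4!0!/7! · 2!4!2!0!2!2!] = √(128/7)
  +(−1)^2/∏(2,0,2,0,2,0)! = 1/8  (running 1/8)
⟨..|..⟩ = √(128/7)·(1/8) = +0.534522

+√(2/7) = +0.534522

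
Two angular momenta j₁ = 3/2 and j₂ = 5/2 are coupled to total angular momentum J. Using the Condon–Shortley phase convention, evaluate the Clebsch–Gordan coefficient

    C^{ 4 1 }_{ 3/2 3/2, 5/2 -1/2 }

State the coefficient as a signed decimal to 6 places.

+0.422577

√[9·0!3!5!/9! · 3!0!2!3!5!3!] = √(6480/7)
  +(−1)^0/∏(0,0,0,2,3,3)! = 1/72  (running 1/72)
⟨..|..⟩ = √(6480/7)·(1/72) = +0.422577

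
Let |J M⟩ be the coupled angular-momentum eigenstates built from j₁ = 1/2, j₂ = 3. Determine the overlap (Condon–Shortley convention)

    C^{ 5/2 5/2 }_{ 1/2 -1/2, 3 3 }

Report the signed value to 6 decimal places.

-0.925820

triangle: 1!*0!*5!/7! = 120/5040
(j±m)!: 0!*1!*6!*0!*5!*0! = 86400
prefactor² = (2J+1)*Δ*N² = 86400/7
  k=1: −1/(1!*0!*0!*5!*0!*0!) = -1/120
Σ = -1/120  ⇒  CG² = 86400/7*(-1/120)² = 6/7
CG = −√(6/7) = -0.925820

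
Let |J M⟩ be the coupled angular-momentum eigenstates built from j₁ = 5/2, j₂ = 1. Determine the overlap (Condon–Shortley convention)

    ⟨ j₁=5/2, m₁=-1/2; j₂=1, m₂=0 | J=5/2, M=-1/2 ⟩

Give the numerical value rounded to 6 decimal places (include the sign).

-0.169031

j₁+j₂−J=1  J+j₁−j₂=4  J−j₁+j₂=1  j₁+j₂+J+1=7
(j₁±m₁, j₂±m₂, J±M) = (2,3,1,1,2,3)
P² = 144/35
sum k=0..1:
  [0] +1/6 = 1/6
  [1] −1/4 = -1/4
S = -1/12
C² = P²·S² = 1/35 ; C = -0.169031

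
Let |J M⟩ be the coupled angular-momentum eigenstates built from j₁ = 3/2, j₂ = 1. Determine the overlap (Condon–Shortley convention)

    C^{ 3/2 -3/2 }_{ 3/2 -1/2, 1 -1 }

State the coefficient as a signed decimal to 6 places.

j₁+j₂−J=1  J+j₁−j₂=2  J−j₁+j₂=1  j₁+j₂+J+1=5
(j₁±m₁, j₂±m₂, J±M) = (1,2,0,2,0,3)
P² = 8/5
sum k=0..0:
  [0] +1/2 = 1/2
S = 1/2
C² = P²·S² = 2/5 ; C = +0.632456

+√(2/5) = +0.632456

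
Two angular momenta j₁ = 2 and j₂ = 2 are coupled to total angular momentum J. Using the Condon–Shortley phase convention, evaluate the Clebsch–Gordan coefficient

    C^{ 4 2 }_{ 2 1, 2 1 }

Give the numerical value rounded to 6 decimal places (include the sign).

j₁+j₂−J=0  J+j₁−j₂=4  J−j₁+j₂=4  j₁+j₂+J+1=9
(j₁±m₁, j₂±m₂, J±M) = (3,1,3,1,6,2)
P² = 5184/7
sum k=0..0:
  [0] +1/36 = 1/36
S = 1/36
C² = P²·S² = 4/7 ; C = +0.755929

+0.755929  (= +√(4/7))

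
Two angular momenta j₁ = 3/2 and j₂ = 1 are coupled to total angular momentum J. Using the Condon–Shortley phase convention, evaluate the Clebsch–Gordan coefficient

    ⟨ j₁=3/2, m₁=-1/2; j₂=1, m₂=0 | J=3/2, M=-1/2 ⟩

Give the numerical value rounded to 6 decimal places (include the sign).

−√(1/15) ≈ -0.258199

j₁+j₂−J=1  J+j₁−j₂=2  J−j₁+j₂=1  j₁+j₂+J+1=5
(j₁±m₁, j₂±m₂, J±M) = (1,2,1,1,1,2)
P² = 4/15
sum k=0..1:
  [0] +1/2 = 1/2
  [1] −1/1 = -1
S = -1/2
C² = P²·S² = 1/15 ; C = -0.258199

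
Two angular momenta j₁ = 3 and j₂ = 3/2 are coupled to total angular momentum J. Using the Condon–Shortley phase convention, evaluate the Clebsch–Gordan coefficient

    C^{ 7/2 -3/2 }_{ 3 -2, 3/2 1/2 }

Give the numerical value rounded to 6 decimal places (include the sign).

−√(3/7) = -0.654654

√[8·1!5!2!/9! · 1!5!2!1!2!5!] = √(6400/21)
  +(−1)^0/∏(0,1,5,2,0,0)! = 1/240  (running 1/240)
  +(−1)^1/∏(1,0,4,1,1,1)! = -1/24  (running -3/80)
⟨..|..⟩ = √(6400/21)·(-3/80) = -0.654654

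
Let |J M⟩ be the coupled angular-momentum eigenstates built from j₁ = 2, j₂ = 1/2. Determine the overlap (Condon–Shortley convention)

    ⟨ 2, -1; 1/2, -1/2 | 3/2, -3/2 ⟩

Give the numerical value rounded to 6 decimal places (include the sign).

+√(1/5) ≈ +0.447214

√[4·1!3!0!/5! · 1!3!0!1!0!3!] = √(36/5)
  +(−1)^0/∏(0,1,3,0,0,0)! = 1/6  (running 1/6)
⟨..|..⟩ = √(36/5)·(1/6) = +0.447214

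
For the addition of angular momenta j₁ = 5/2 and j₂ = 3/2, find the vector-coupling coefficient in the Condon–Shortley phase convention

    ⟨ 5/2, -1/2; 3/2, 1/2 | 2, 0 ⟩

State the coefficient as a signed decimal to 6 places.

−√(1/14) = -0.267261

j₁+j₂−J=2  J+j₁−j₂=3  J−j₁+j₂=1  j₁+j₂+J+1=7
(j₁±m₁, j₂±m₂, J±M) = (2,3,2,1,2,2)
P² = 8/7
sum k=1..2:
  [1] −1/2 = -1/2
  [2] +1/4 = 1/4
S = -1/4
C² = P²·S² = 1/14 ; C = -0.267261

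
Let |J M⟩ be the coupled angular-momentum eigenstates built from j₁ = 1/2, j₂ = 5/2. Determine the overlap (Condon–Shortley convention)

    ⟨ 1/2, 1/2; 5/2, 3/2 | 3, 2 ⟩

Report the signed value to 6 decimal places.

+0.912871  (= +√(5/6))

j₁+j₂−J=0  J+j₁−j₂=1  J−j₁+j₂=5  j₁+j₂+J+1=7
(j₁±m₁, j₂±m₂, J±M) = (1,0,4,1,5,1)
P² = 480
sum k=0..0:
  [0] +1/24 = 1/24
S = 1/24
C² = P²·S² = 5/6 ; C = +0.912871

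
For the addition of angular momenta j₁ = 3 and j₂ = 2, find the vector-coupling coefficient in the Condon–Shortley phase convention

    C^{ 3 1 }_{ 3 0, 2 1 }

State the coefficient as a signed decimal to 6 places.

−√(1/30) = -0.182574

j₁+j₂−J=2  J+j₁−j₂=4  J−j₁+j₂=2  j₁+j₂+J+1=9
(j₁±m₁, j₂±m₂, J±M) = (3,3,3,1,4,2)
P² = 96/5
sum k=1..2:
  [1] −1/8 = -1/8
  [2] +1/12 = 1/12
S = -1/24
C² = P²·S² = 1/30 ; C = -0.182574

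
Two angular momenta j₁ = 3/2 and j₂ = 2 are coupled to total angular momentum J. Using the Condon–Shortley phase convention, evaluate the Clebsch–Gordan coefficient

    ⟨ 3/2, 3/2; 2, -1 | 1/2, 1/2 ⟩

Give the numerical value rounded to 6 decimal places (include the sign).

+√(1/10) ≈ +0.316228

triangle: 3!*0!*1!/5! = 6/120
(j±m)!: 3!*0!*1!*3!*1!*0! = 36
prefactor² = (2J+1)*Δ*N² = 18/5
  k=0: +1/(0!*3!*0!*1!*0!*0!) = 1/6
Σ = 1/6  ⇒  CG² = 18/5*1/6² = 1/10
CG = +√(1/10) = +0.316228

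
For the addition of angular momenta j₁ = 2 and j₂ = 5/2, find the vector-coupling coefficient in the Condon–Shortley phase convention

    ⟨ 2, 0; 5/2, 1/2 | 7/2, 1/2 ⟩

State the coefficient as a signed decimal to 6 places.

−√(4/105) ≈ -0.195180

j₁+j₂−J=1  J+j₁−j₂=3  J−j₁+j₂=4  j₁+j₂+J+1=9
(j₁±m₁, j₂±m₂, J±M) = (2,2,3,2,4,3)
P² = 768/35
sum k=0..1:
  [0] +1/12 = 1/12
  [1] −1/8 = -1/8
S = -1/24
C² = P²·S² = 4/105 ; C = -0.195180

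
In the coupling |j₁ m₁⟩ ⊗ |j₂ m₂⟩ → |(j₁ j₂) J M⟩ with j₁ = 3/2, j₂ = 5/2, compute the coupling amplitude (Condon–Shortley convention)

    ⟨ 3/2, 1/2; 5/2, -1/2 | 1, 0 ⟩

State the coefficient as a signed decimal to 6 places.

−√(3/10) ≈ -0.547723

j₁+j₂−J=3  J+j₁−j₂=0  J−j₁+j₂=2  j₁+j₂+J+1=6
(j₁±m₁, j₂±m₂, J±M) = (2,1,2,3,1,1)
P² = 6/5
sum k=1..1:
  [1] −1/2 = -1/2
S = -1/2
C² = P²·S² = 3/10 ; C = -0.547723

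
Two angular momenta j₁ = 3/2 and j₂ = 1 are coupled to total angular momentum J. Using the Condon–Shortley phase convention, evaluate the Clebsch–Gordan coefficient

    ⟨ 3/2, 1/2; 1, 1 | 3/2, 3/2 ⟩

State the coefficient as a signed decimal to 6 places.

-0.632456  (= −√(2/5))

triangle: 1!×2!×1!/5! = 2/120
(j±m)!: 2!×1!×2!×0!×3!×0! = 24
prefactor² = (2J+1)×Δ×N² = 8/5
  k=1: −1/(1!×0!×0!×1!×2!×0!) = -1/2
Σ = -1/2  ⇒  CG² = 8/5×(-1/2)² = 2/5
CG = −√(2/5) = -0.632456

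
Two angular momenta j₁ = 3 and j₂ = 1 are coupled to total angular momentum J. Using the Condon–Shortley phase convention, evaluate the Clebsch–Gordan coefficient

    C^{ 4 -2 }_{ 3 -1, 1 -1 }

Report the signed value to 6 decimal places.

triangle: 0!×6!×2!/9! = 1440/362880
(j±m)!: 2!×4!×0!×2!×2!×6! = 138240
prefactor² = (2J+1)×Δ×N² = 34560/7
  k=0: +1/(0!×0!×4!×0!×2!×2!) = 1/96
Σ = 1/96  ⇒  CG² = 34560/7×1/96² = 15/28
CG = +√(15/28) = +0.731925

+√(15/28) = +0.731925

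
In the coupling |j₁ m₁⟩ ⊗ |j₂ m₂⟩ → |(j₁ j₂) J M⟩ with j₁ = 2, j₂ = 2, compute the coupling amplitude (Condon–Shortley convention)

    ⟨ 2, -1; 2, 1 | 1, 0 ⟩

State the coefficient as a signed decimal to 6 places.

+0.316228  (= +√(1/10))

triangle: 3!·1!·1!/6! = 6/720
(j±m)!: 1!·3!·3!·1!·1!·1! = 36
prefactor² = (2J+1)·Δ·N² = 9/10
  k=2: +1/(2!·1!·1!·1!·0!·0!) = 1/2
  k=3: −1/(3!·0!·0!·0!·1!·1!) = -1/6
Σ = 1/3  ⇒  CG² = 9/10·1/3² = 1/10
CG = +√(1/10) = +0.316228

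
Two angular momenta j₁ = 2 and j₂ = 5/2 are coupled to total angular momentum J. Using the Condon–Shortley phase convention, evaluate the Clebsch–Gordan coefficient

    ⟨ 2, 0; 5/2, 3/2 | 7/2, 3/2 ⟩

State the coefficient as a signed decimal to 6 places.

√[8·1!3!4!/9! · 2!2!4!1!5!2!] = √(512/7)
  +(−1)^0/∏(0,1,2,4,1,0)! = 1/48  (running 1/48)
  +(−1)^1/∏(1,0,1,3,2,1)! = -1/12  (running -1/16)
⟨..|..⟩ = √(512/7)·(-1/16) = -0.534522

−√(2/7) ≈ -0.534522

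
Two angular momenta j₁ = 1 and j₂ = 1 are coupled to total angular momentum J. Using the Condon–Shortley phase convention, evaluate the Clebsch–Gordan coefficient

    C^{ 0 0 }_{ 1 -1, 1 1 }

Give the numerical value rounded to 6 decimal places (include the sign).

j₁+j₂−J=2  J+j₁−j₂=0  J−j₁+j₂=0  j₁+j₂+J+1=3
(j₁±m₁, j₂±m₂, J±M) = (0,2,2,0,0,0)
P² = 4/3
sum k=2..2:
  [2] +1/2 = 1/2
S = 1/2
C² = P²·S² = 1/3 ; C = +0.577350

+0.577350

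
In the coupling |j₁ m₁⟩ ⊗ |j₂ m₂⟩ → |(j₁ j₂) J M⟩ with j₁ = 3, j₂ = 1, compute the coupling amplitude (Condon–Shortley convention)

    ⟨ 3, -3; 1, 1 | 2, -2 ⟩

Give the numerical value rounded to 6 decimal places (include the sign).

triangle: 2!·4!·0!/7! = 48/5040
(j±m)!: 0!·6!·2!·0!·0!·4! = 34560
prefactor² = (2J+1)·Δ·N² = 11520/7
  k=2: +1/(2!·0!·4!·0!·0!·0!) = 1/48
Σ = 1/48  ⇒  CG² = 11520/7·1/48² = 5/7
CG = +√(5/7) = +0.845154

+0.845154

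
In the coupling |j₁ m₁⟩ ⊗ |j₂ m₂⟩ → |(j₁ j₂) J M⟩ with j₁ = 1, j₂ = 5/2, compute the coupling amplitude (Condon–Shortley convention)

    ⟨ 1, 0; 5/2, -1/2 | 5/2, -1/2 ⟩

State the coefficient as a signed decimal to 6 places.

triangle: 1!*1!*4!/7! = 24/5040
(j±m)!: 1!*1!*2!*3!*2!*3! = 144
prefactor² = (2J+1)*Δ*N² = 144/35
  k=0: +1/(0!*1!*1!*2!*0!*2!) = 1/4
  k=1: −1/(1!*0!*0!*1!*1!*3!) = -1/6
Σ = 1/12  ⇒  CG² = 144/35*1/12² = 1/35
CG = +√(1/35) = +0.169031

+0.169031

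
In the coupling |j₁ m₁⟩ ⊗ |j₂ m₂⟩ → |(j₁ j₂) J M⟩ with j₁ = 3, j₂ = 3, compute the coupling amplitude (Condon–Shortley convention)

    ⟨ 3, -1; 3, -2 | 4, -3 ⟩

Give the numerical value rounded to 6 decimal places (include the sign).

triangle: 2!×4!×4!/11! = 1152/39916800
(j±m)!: 2!×4!×1!×5!×1!×7! = 29030400
prefactor² = (2J+1)×Δ×N² = 82944/11
  k=0: +1/(0!×2!×4!×1!×0!×3!) = 1/288
  k=1: −1/(1!×1!×3!×0!×1!×4!) = -1/144
Σ = -1/288  ⇒  CG² = 82944/11×(-1/288)² = 1/11
CG = −√(1/11) = -0.301511

−√(1/11) = -0.301511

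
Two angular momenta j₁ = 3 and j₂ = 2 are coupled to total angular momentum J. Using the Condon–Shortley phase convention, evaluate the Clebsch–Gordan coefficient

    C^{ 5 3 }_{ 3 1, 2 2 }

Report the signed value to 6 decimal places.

+0.577350

triangle: 0!·6!·4!/11! = 17280/39916800
(j±m)!: 4!·2!·4!·0!·8!·2! = 92897280
prefactor² = (2J+1)·Δ·N² = 442368
  k=0: +1/(0!·0!·2!·4!·4!·0!) = 1/1152
Σ = 1/1152  ⇒  CG² = 442368·1/1152² = 1/3
CG = +√(1/3) = +0.577350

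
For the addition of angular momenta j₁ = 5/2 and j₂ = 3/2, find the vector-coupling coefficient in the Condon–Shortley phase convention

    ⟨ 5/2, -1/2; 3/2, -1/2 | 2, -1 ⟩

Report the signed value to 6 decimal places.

-0.545545  (= −√(25/84))

triangle: 2!·3!·1!/7! = 12/5040
(j±m)!: 2!·3!·1!·2!·1!·3! = 144
prefactor² = (2J+1)·Δ·N² = 12/7
  k=0: +1/(0!·2!·3!·1!·0!·0!) = 1/12
  k=1: −1/(1!·1!·2!·0!·1!·1!) = -1/2
Σ = -5/12  ⇒  CG² = 12/7·(-5/12)² = 25/84
CG = −√(25/84) = -0.545545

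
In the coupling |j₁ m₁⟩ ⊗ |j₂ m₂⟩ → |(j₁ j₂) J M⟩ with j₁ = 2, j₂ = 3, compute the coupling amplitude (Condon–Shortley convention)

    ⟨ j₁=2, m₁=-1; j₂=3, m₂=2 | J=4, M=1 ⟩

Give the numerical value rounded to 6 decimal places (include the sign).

triangle: 1!×3!×5!/10! = 720/3628800
(j±m)!: 1!×3!×5!×1!×5!×3! = 518400
prefactor² = (2J+1)×Δ×N² = 6480/7
  k=0: +1/(0!×1!×3!×5!×0!×0!) = 1/720
  k=1: −1/(1!×0!×2!×4!×1!×1!) = -1/48
Σ = -7/360  ⇒  CG² = 6480/7×(-7/360)² = 7/20
CG = −√(7/20) = -0.591608

-0.591608  (= −√(7/20))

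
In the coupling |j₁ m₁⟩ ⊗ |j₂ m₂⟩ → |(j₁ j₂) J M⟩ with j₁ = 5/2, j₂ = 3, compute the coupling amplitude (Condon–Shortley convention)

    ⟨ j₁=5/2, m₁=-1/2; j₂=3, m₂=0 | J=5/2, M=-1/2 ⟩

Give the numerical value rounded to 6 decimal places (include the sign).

+0.276026

√[6·3!2!3!/9! · 2!3!3!3!2!3!] = √(216/35)
  +(−1)^1/∏(1,2,2,2,0,1)! = -1/8  (running -1/8)
  +(−1)^2/∏(2,1,1,1,1,2)! = 1/4  (running 1/8)
  +(−1)^3/∏(3,0,0,0,2,3)! = -1/72  (running 1/9)
⟨..|..⟩ = √(216/35)·(1/9) = +0.276026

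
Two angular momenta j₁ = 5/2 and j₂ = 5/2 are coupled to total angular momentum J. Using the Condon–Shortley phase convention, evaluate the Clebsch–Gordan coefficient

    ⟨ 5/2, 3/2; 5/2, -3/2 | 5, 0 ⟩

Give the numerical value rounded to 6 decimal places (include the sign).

+0.314970

triangle: 0!*5!*5!/11! = 14400/39916800
(j±m)!: 4!*1!*1!*4!*5!*5! = 8294400
prefactor² = (2J+1)*Δ*N² = 230400/7
  k=0: +1/(0!*0!*1!*1!*4!*4!) = 1/576
Σ = 1/576  ⇒  CG² = 230400/7*1/576² = 25/252
CG = +√(25/252) = +0.314970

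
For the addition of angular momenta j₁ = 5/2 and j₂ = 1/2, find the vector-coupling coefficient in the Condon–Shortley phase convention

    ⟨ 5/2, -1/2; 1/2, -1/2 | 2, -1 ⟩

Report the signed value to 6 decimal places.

+0.577350  (= +√(1/3))

triangle: 1!·4!·0!/6! = 24/720
(j±m)!: 2!·3!·0!·1!·1!·3! = 72
prefactor² = (2J+1)·Δ·N² = 12
  k=0: +1/(0!·1!·3!·0!·1!·0!) = 1/6
Σ = 1/6  ⇒  CG² = 12·1/6² = 1/3
CG = +√(1/3) = +0.577350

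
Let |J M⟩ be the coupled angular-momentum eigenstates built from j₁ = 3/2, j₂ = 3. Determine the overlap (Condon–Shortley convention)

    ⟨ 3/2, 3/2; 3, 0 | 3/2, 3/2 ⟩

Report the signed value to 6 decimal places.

j₁+j₂−J=3  J+j₁−j₂=0  J−j₁+j₂=3  j₁+j₂+J+1=7
(j₁±m₁, j₂±m₂, J±M) = (3,0,3,3,3,0)
P² = 1296/35
sum k=0..0:
  [0] +1/36 = 1/36
S = 1/36
C² = P²·S² = 1/35 ; C = +0.169031

+0.169031  (= +√(1/35))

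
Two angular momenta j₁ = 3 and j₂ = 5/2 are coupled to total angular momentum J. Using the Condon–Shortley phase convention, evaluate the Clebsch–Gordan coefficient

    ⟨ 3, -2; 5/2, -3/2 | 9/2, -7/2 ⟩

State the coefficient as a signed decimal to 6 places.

−√(1/99) ≈ -0.100504

j₁+j₂−J=1  J+j₁−j₂=5  J−j₁+j₂=4  j₁+j₂+J+1=11
(j₁±m₁, j₂±m₂, J±M) = (1,5,1,4,1,8)
P² = 921600/11
sum k=0..1:
  [0] +1/720 = 1/720
  [1] −1/576 = -1/576
S = -1/2880
C² = P²·S² = 1/99 ; C = -0.100504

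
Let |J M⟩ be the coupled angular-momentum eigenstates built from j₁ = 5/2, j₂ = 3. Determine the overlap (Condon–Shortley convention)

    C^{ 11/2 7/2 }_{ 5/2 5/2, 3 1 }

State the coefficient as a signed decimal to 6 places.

√[12·0!5!6!/12! · 5!0!4!2!9!2!] = √(99532800/11)
  +(−1)^0/∏(0,0,0,4,5,2)! = 1/5760  (running 1/5760)
⟨..|..⟩ = √(99532800/11)·(1/5760) = +0.522233

+√(3/11) = +0.522233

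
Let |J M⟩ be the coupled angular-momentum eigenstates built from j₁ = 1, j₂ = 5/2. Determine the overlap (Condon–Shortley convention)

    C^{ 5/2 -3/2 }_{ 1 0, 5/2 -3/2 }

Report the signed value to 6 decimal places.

√[6·1!1!4!/7! · 1!1!1!4!1!4!] = √(576/35)
  +(−1)^0/∏(0,1,1,1,0,3)! = 1/6  (running 1/6)
  +(−1)^1/∏(1,0,0,0,1,4)! = -1/24  (running 1/8)
⟨..|..⟩ = √(576/35)·(1/8) = +0.507093

+0.507093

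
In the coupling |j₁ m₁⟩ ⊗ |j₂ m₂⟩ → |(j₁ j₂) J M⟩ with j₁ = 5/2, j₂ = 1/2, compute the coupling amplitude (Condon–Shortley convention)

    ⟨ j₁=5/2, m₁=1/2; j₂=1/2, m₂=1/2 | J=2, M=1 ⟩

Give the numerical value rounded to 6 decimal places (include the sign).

−√(1/3) = -0.577350

√[5·1!4!0!/6! · 3!2!1!0!3!1!] = √(12)
  +(−1)^1/∏(1,0,1,0,3,0)! = -1/6  (running -1/6)
⟨..|..⟩ = √(12)·(-1/6) = -0.577350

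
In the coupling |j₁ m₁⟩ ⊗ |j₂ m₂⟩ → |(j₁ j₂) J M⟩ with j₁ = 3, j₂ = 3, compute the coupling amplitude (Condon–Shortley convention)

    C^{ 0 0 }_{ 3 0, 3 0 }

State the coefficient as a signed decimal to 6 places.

j₁+j₂−J=6  J+j₁−j₂=0  J−j₁+j₂=0  j₁+j₂+J+1=7
(j₁±m₁, j₂±m₂, J±M) = (3,3,3,3,0,0)
P² = 1296/7
sum k=3..3:
  [3] −1/36 = -1/36
S = -1/36
C² = P²·S² = 1/7 ; C = -0.377964

−√(1/7) = -0.377964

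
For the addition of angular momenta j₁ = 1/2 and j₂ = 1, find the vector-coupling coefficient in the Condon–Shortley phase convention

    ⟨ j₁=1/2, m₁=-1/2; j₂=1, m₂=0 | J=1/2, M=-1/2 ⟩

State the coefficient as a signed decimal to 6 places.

triangle: 1!×0!×1!/3! = 1/6
(j±m)!: 0!×1!×1!×1!×0!×1! = 1
prefactor² = (2J+1)×Δ×N² = 1/3
  k=1: −1/(1!×0!×0!×0!×0!×1!) = -1
Σ = -1  ⇒  CG² = 1/3×(-1)² = 1/3
CG = −√(1/3) = -0.577350

−√(1/3) = -0.577350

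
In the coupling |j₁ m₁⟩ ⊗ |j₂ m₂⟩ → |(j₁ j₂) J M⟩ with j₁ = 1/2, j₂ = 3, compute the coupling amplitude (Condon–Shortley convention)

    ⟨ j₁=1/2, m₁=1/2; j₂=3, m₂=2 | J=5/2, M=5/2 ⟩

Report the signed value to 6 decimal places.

j₁+j₂−J=1  J+j₁−j₂=0  J−j₁+j₂=5  j₁+j₂+J+1=7
(j₁±m₁, j₂±m₂, J±M) = (1,0,5,1,5,0)
P² = 14400/7
sum k=0..0:
  [0] +1/120 = 1/120
S = 1/120
C² = P²·S² = 1/7 ; C = +0.377964

+0.377964  (= +√(1/7))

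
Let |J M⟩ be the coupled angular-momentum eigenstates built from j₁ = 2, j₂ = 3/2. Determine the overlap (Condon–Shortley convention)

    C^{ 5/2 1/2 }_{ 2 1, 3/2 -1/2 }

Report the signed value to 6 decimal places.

+√(5/14) = +0.597614

j₁+j₂−J=1  J+j₁−j₂=3  J−j₁+j₂=2  j₁+j₂+J+1=7
(j₁±m₁, j₂±m₂, J±M) = (3,1,1,2,3,2)
P² = 72/35
sum k=0..1:
  [0] +1/2 = 1/2
  [1] −1/12 = -1/12
S = 5/12
C² = P²·S² = 5/14 ; C = +0.597614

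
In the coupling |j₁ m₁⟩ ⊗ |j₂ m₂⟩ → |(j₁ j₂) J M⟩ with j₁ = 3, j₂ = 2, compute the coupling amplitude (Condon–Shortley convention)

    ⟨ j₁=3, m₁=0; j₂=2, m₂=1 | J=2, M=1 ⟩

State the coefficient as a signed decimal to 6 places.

j₁+j₂−J=3  J+j₁−j₂=3  J−j₁+j₂=1  j₁+j₂+J+1=8
(j₁±m₁, j₂±m₂, J±M) = (3,3,3,1,3,1)
P² = 81/14
sum k=2..3:
  [2] +1/4 = 1/4
  [3] −1/36 = -1/36
S = 2/9
C² = P²·S² = 2/7 ; C = +0.534522

+√(2/7) ≈ +0.534522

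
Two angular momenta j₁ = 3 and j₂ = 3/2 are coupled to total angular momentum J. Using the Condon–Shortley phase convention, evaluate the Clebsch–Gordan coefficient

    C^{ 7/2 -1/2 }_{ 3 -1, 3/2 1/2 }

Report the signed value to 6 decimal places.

-0.534522  (= −√(2/7))

√[8·1!5!2!/9! · 2!4!2!1!3!4!] = √(512/7)
  +(−1)^0/∏(0,1,4,2,1,0)! = 1/48  (running 1/48)
  +(−1)^1/∏(1,0,3,1,2,1)! = -1/12  (running -1/16)
⟨..|..⟩ = √(512/7)·(-1/16) = -0.534522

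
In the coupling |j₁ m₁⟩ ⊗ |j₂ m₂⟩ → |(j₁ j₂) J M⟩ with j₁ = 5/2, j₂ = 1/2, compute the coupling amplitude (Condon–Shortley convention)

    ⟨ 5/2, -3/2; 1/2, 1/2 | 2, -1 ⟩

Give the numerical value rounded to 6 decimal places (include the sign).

-0.816497

j₁+j₂−J=1  J+j₁−j₂=4  J−j₁+j₂=0  j₁+j₂+J+1=6
(j₁±m₁, j₂±m₂, J±M) = (1,4,1,0,1,3)
P² = 24
sum k=1..1:
  [1] −1/6 = -1/6
S = -1/6
C² = P²·S² = 2/3 ; C = -0.816497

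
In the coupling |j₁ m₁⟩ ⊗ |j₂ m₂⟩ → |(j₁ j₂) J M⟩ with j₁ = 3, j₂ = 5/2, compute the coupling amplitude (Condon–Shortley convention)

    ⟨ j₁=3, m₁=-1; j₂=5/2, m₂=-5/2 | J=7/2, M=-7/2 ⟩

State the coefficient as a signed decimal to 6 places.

+0.471405  (= +√(2/9))

triangle: 2!×4!×3!/10! = 288/3628800
(j±m)!: 2!×4!×0!×5!×0!×7! = 29030400
prefactor² = (2J+1)×Δ×N² = 18432
  k=0: +1/(0!×2!×4!×0!×0!×3!) = 1/288
Σ = 1/288  ⇒  CG² = 18432×1/288² = 2/9
CG = +√(2/9) = +0.471405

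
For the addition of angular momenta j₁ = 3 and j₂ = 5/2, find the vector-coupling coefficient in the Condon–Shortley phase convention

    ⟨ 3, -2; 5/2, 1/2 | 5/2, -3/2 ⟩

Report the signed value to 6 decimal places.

+√(1/14) ≈ +0.267261

√[6·3!3!2!/9! · 1!5!3!2!1!4!] = √(288/7)
  +(−1)^2/∏(2,1,3,1,0,1)! = 1/12  (running 1/12)
  +(−1)^3/∏(3,0,2,0,1,2)! = -1/24  (running 1/24)
⟨..|..⟩ = √(288/7)·(1/24) = +0.267261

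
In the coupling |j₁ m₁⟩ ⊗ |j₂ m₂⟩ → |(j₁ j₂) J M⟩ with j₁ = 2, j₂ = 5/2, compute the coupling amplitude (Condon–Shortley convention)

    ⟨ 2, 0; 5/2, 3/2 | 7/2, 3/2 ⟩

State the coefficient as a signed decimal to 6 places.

-0.534522  (= −√(2/7))

j₁+j₂−J=1  J+j₁−j₂=3  J−j₁+j₂=4  j₁+j₂+J+1=9
(j₁±m₁, j₂±m₂, J±M) = (2,2,4,1,5,2)
P² = 512/7
sum k=0..1:
  [0] +1/48 = 1/48
  [1] −1/12 = -1/12
S = -1/16
C² = P²·S² = 2/7 ; C = -0.534522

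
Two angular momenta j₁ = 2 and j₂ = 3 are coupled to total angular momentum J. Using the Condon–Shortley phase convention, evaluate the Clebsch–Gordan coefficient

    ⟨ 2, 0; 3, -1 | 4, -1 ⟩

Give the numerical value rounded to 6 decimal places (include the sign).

+√(3/28) = +0.327327

triangle: 1!·3!·5!/10! = 720/3628800
(j±m)!: 2!·2!·2!·4!·3!·5! = 138240
prefactor² = (2J+1)·Δ·N² = 1728/7
  k=0: +1/(0!·1!·2!·2!·1!·3!) = 1/24
  k=1: −1/(1!·0!·1!·1!·2!·4!) = -1/48
Σ = 1/48  ⇒  CG² = 1728/7·1/48² = 3/28
CG = +√(3/28) = +0.327327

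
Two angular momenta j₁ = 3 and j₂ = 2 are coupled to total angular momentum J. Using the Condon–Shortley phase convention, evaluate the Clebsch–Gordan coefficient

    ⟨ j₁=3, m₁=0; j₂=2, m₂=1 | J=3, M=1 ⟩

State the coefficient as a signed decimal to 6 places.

-0.182574

j₁+j₂−J=2  J+j₁−j₂=4  J−j₁+j₂=2  j₁+j₂+J+1=9
(j₁±m₁, j₂±m₂, J±M) = (3,3,3,1,4,2)
P² = 96/5
sum k=1..2:
  [1] −1/8 = -1/8
  [2] +1/12 = 1/12
S = -1/24
C² = P²·S² = 1/30 ; C = -0.182574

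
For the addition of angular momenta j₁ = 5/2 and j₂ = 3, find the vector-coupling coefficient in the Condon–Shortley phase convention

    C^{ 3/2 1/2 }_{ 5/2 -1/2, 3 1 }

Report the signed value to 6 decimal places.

√[4·4!1!2!/8! · 2!3!4!2!2!1!] = √(192/35)
  +(−1)^2/∏(2,2,1,2,0,0)! = 1/8  (running 1/8)
  +(−1)^3/∏(3,1,0,1,1,1)! = -1/6  (running -1/24)
⟨..|..⟩ = √(192/35)·(-1/24) = -0.097590

-0.097590  (= −√(1/105))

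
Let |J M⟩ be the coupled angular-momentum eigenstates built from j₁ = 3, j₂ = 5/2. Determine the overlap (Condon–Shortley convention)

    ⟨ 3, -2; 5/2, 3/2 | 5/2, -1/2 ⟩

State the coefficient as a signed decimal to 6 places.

√[6·3!3!2!/9! · 1!5!4!1!2!3!] = √(288/7)
  +(−1)^2/∏(2,1,3,2,0,0)! = 1/24  (running 1/24)
  +(−1)^3/∏(3,0,2,1,1,1)! = -1/12  (running -1/24)
⟨..|..⟩ = √(288/7)·(-1/24) = -0.267261

-0.267261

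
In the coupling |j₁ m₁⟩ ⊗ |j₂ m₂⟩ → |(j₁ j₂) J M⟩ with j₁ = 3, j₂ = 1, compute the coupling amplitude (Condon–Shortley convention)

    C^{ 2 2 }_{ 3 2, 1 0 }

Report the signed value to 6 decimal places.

√[5·2!4!0!/7! · 5!1!1!1!4!0!] = √(960/7)
  +(−1)^1/∏(1,1,0,0,4,0)! = -1/24  (running -1/24)
⟨..|..⟩ = √(960/7)·(-1/24) = -0.487950

-0.487950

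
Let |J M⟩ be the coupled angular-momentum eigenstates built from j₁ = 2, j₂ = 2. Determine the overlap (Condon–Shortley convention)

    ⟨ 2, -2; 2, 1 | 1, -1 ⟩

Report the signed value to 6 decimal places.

j₁+j₂−J=3  J+j₁−j₂=1  J−j₁+j₂=1  j₁+j₂+J+1=6
(j₁±m₁, j₂±m₂, J±M) = (0,4,3,1,0,2)
P² = 36/5
sum k=3..3:
  [3] −1/6 = -1/6
S = -1/6
C² = P²·S² = 1/5 ; C = -0.447214

-0.447214  (= −√(1/5))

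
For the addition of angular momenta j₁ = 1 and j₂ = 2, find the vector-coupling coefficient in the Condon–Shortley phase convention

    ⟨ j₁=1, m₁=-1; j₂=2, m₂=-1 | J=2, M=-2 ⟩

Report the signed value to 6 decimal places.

√[5·1!1!3!/6! · 0!2!1!3!0!4!] = √(12)
  +(−1)^1/∏(1,0,1,0,0,3)! = -1/6  (running -1/6)
⟨..|..⟩ = √(12)·(-1/6) = -0.577350

−√(1/3) ≈ -0.577350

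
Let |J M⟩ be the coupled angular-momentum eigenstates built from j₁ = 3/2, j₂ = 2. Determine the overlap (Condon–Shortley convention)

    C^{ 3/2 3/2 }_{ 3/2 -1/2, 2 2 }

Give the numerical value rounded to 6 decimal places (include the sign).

j₁+j₂−J=2  J+j₁−j₂=1  J−j₁+j₂=2  j₁+j₂+J+1=6
(j₁±m₁, j₂±m₂, J±M) = (1,2,4,0,3,0)
P² = 32/5
sum k=2..2:
  [2] +1/4 = 1/4
S = 1/4
C² = P²·S² = 2/5 ; C = +0.632456

+√(2/5) = +0.632456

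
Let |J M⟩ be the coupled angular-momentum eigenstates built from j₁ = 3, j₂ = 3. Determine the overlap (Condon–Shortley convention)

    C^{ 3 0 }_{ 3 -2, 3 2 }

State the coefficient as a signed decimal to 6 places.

−√(1/6) = -0.408248

√[7·3!3!3!/10! · 1!5!5!1!3!3!] = √(216)
  +(−1)^2/∏(2,1,3,3,0,0)! = 1/72  (running 1/72)
  +(−1)^3/∏(3,0,2,2,1,1)! = -1/24  (running -1/36)
⟨..|..⟩ = √(216)·(-1/36) = -0.408248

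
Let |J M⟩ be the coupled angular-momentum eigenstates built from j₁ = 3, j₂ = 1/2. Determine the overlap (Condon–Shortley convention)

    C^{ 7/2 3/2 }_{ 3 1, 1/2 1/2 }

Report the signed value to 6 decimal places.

√[8·0!6!1!/8! · 4!2!1!0!5!2!] = √(11520/7)
  +(−1)^0/∏(0,0,2,1,4,0)! = 1/48  (running 1/48)
⟨..|..⟩ = √(11520/7)·(1/48) = +0.845154

+0.845154  (= +√(5/7))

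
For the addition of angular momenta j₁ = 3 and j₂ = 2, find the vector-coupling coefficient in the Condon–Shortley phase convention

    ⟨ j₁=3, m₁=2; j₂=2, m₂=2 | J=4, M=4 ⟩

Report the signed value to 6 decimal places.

j₁+j₂−J=1  J+j₁−j₂=5  J−j₁+j₂=3  j₁+j₂+J+1=10
(j₁±m₁, j₂±m₂, J±M) = (5,1,4,0,8,0)
P² = 207360
sum k=1..1:
  [1] −1/720 = -1/720
S = -1/720
C² = P²·S² = 2/5 ; C = -0.632456

−√(2/5) = -0.632456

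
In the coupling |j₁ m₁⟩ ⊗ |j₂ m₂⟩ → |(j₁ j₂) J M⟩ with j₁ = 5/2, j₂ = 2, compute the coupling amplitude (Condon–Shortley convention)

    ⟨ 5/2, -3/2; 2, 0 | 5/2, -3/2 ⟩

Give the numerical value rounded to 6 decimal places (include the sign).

−√(1/70) = -0.119523

triangle: 2!·3!·2!/8! = 24/40320
(j±m)!: 1!·4!·2!·2!·1!·4! = 2304
prefactor² = (2J+1)·Δ·N² = 288/35
  k=1: −1/(1!·1!·3!·1!·0!·1!) = -1/6
  k=2: +1/(2!·0!·2!·0!·1!·2!) = 1/8
Σ = -1/24  ⇒  CG² = 288/35·(-1/24)² = 1/70
CG = −√(1/70) = -0.119523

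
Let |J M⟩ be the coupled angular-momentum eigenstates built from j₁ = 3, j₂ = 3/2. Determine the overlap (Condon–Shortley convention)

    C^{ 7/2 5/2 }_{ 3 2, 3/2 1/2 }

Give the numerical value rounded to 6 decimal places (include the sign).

√[8·1!5!2!/9! · 5!1!2!1!6!1!] = √(6400/7)
  +(−1)^0/∏(0,1,1,2,4,0)! = 1/48  (running 1/48)
  +(−1)^1/∏(1,0,0,1,5,1)! = -1/120  (running 1/80)
⟨..|..⟩ = √(6400/7)·(1/80) = +0.377964

+√(1/7) ≈ +0.377964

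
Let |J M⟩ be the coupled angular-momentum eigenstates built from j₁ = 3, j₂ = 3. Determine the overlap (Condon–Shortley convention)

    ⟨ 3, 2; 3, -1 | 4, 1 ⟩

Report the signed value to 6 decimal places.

+√(16/77) = +0.455842

j₁+j₂−J=2  J+j₁−j₂=4  J−j₁+j₂=4  j₁+j₂+J+1=11
(j₁±m₁, j₂±m₂, J±M) = (5,1,2,4,5,3)
P² = 82944/77
sum k=0..1:
  [0] +1/48 = 1/48
  [1] −1/144 = -1/144
S = 1/72
C² = P²·S² = 16/77 ; C = +0.455842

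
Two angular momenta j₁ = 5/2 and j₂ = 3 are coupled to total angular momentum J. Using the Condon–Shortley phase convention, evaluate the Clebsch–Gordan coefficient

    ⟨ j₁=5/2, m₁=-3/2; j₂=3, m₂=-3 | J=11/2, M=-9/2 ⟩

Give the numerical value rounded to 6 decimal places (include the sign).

+√(5/11) ≈ +0.674200

triangle: 0!×5!×6!/12! = 86400/479001600
(j±m)!: 1!×4!×0!×6!×1!×10! = 62705664000
prefactor² = (2J+1)×Δ×N² = 1492992000/11
  k=0: +1/(0!×0!×4!×0!×1!×6!) = 1/17280
Σ = 1/17280  ⇒  CG² = 1492992000/11×1/17280² = 5/11
CG = +√(5/11) = +0.674200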